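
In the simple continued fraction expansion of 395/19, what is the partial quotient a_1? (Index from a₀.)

1

395 = 20·19 + 15   →  a_0 = 20
19 = 1·15 + 4   →  a_1 = 1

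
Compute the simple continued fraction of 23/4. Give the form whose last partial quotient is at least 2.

23 = 5*4 + 3
4 = 1*3 + 1
3 = 3*1 + 0  (stop)
So 23/4 = [5; 1, 3].

[5; 1, 3]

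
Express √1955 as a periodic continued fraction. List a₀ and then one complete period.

a₀ = ⌊√1955⌋ = 44.
With m₀=0, d₀=1 and mₖ₊₁ = dₖaₖ − mₖ, dₖ₊₁ = (n − mₖ₊₁²)/dₖ, aₖ₊₁ = ⌊(a₀+mₖ₊₁)/dₖ₊₁⌋:
  k=1: m=44, d=19, a=4
  k=2: m=32, d=49, a=1
  k=3: m=17, d=34, a=1
  k=4: m=17, d=49, a=1
  k=5: m=32, d=19, a=4
  k=6: m=44, d=1, a=88
d=1 and a=2a₀=88 at k=6, so the next step gives (m, d) = (44, 19) again — its k=1 value — and the period has length 6.

[44; 4, 1, 1, 1, 4, 88]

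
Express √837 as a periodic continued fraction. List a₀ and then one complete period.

[28; 1, 13, 2, 13, 1, 56]

a₀ = ⌊√837⌋ = 28.
With m₀=0, d₀=1 and mₖ₊₁ = dₖaₖ − mₖ, dₖ₊₁ = (n − mₖ₊₁²)/dₖ, aₖ₊₁ = ⌊(a₀+mₖ₊₁)/dₖ₊₁⌋:
  k=1: m=28, d=53, a=1
  k=2: m=25, d=4, a=13
  k=3: m=27, d=27, a=2
  k=4: m=27, d=4, a=13
  k=5: m=25, d=53, a=1
  k=6: m=28, d=1, a=56
d=1 and a=2a₀=56 at k=6, so the next step gives (m, d) = (28, 53) again — its k=1 value — and the period has length 6.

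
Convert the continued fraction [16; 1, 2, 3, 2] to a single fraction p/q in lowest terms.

Using pₖ = aₖpₖ₋₁ + pₖ₋₂ and qₖ = aₖqₖ₋₁ + qₖ₋₂:
  k=0: a=16, p=16, q=1
  k=1: a=1, p=17, q=1
  k=2: a=2, p=50, q=3
  k=3: a=3, p=167, q=10
  k=4: a=2, p=384, q=23

384/23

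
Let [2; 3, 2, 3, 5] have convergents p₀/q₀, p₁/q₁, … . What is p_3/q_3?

Using pₖ = aₖpₖ₋₁ + pₖ₋₂, qₖ = aₖqₖ₋₁ + qₖ₋₂ (with p₋₁=1, p₋₂=0, q₋₁=0, q₋₂=1):
  k=0: a=2, p=2, q=1
  k=1: a=3, p=7, q=3
  k=2: a=2, p=16, q=7
  k=3: a=3, p=55, q=24

55/24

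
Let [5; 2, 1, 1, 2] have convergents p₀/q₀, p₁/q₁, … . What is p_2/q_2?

16/3

Using pₖ = aₖpₖ₋₁ + pₖ₋₂, qₖ = aₖqₖ₋₁ + qₖ₋₂ (with p₋₁=1, p₋₂=0, q₋₁=0, q₋₂=1):
  k=0: a=5, p=5, q=1
  k=1: a=2, p=11, q=2
  k=2: a=1, p=16, q=3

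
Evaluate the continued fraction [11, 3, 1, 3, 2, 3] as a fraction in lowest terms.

1318/117

Using pₖ = aₖpₖ₋₁ + pₖ₋₂ and qₖ = aₖqₖ₋₁ + qₖ₋₂:
  k=0: a=11, p=11, q=1
  k=1: a=3, p=34, q=3
  k=2: a=1, p=45, q=4
  k=3: a=3, p=169, q=15
  k=4: a=2, p=383, q=34
  k=5: a=3, p=1318, q=117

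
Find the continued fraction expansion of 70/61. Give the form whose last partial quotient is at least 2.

[1; 6, 1, 3, 2]

70 = 1×61 + 9
61 = 6×9 + 7
9 = 1×7 + 2
7 = 3×2 + 1
2 = 2×1 + 0  (stop)
So 70/61 = [1; 6, 1, 3, 2].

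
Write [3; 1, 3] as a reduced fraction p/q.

Using pₖ = aₖpₖ₋₁ + pₖ₋₂ and qₖ = aₖqₖ₋₁ + qₖ₋₂:
  k=0: a=3, p=3, q=1
  k=1: a=1, p=4, q=1
  k=2: a=3, p=15, q=4

15/4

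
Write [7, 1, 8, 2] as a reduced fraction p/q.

150/19

Fold from the inside: start with 2/1.
  8 + 1/2 = 17/2
  1 + 2/17 = 19/17
  7 + 17/19 = 150/19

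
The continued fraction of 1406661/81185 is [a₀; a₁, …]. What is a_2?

1406661 = 17·81185 + 26516   →  a_0 = 17
81185 = 3·26516 + 1637   →  a_1 = 3
26516 = 16·1637 + 324   →  a_2 = 16

16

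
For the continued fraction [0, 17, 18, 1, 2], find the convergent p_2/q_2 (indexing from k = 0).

Using pₖ = aₖpₖ₋₁ + pₖ₋₂, qₖ = aₖqₖ₋₁ + qₖ₋₂ (with p₋₁=1, p₋₂=0, q₋₁=0, q₋₂=1):
  k=0: a=0, p=0, q=1
  k=1: a=17, p=1, q=17
  k=2: a=18, p=18, q=307

18/307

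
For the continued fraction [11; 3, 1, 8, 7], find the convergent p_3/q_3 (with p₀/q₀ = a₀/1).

Using pₖ = aₖpₖ₋₁ + pₖ₋₂, qₖ = aₖqₖ₋₁ + qₖ₋₂ (with p₋₁=1, p₋₂=0, q₋₁=0, q₋₂=1):
  k=0: a=11, p=11, q=1
  k=1: a=3, p=34, q=3
  k=2: a=1, p=45, q=4
  k=3: a=8, p=394, q=35

394/35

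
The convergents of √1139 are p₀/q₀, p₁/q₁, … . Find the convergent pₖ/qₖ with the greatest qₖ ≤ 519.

9146/271

√1139 = [33; 1, 2, 1, 66, …] (period length 4).
Convergents:
  p_0/q_0 = 33/1
  p_1/q_1 = 34/1
  p_2/q_2 = 101/3
  p_3/q_3 = 135/4
  p_4/q_4 = 9011/267
  p_5/q_5 = 9146/271
  p_6/q_6 = 27303/809
q_5 = 271 ≤ 519 < 809 = q_6, so the answer is 9146/271.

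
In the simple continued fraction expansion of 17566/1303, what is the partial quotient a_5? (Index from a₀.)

17566 = 13·1303 + 627   →  a_0 = 13
1303 = 2·627 + 49   →  a_1 = 2
627 = 12·49 + 39   →  a_2 = 12
49 = 1·39 + 10   →  a_3 = 1
39 = 3·10 + 9   →  a_4 = 3
10 = 1·9 + 1   →  a_5 = 1

1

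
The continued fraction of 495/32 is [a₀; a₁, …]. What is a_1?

2

495 = 15·32 + 15   →  a_0 = 15
32 = 2·15 + 2   →  a_1 = 2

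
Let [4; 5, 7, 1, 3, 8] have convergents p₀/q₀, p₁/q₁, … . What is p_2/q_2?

151/36

Using pₖ = aₖpₖ₋₁ + pₖ₋₂, qₖ = aₖqₖ₋₁ + qₖ₋₂ (with p₋₁=1, p₋₂=0, q₋₁=0, q₋₂=1):
  k=0: a=4, p=4, q=1
  k=1: a=5, p=21, q=5
  k=2: a=7, p=151, q=36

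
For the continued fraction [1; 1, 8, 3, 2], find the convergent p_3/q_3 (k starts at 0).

53/28

Using pₖ = aₖpₖ₋₁ + pₖ₋₂, qₖ = aₖqₖ₋₁ + qₖ₋₂ (with p₋₁=1, p₋₂=0, q₋₁=0, q₋₂=1):
  k=0: a=1, p=1, q=1
  k=1: a=1, p=2, q=1
  k=2: a=8, p=17, q=9
  k=3: a=3, p=53, q=28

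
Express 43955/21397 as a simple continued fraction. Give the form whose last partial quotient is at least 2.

43955 = 2×21397 + 1161
21397 = 18×1161 + 499
1161 = 2×499 + 163
499 = 3×163 + 10
163 = 16×10 + 3
10 = 3×3 + 1
3 = 3×1 + 0  (stop)
So 43955/21397 = [2; 18, 2, 3, 16, 3, 3].

[2; 18, 2, 3, 16, 3, 3]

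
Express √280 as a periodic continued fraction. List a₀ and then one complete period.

[16; 1, 2, 1, 2, 1, 32]

a₀ = ⌊√280⌋ = 16.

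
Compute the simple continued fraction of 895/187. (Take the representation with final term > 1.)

895 = 4×187 + 147
187 = 1×147 + 40
147 = 3×40 + 27
40 = 1×27 + 13
27 = 2×13 + 1
13 = 13×1 + 0  (stop)
So 895/187 = [4; 1, 3, 1, 2, 13].

[4; 1, 3, 1, 2, 13]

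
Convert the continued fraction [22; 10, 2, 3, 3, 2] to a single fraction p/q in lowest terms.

12219/553

Fold from the inside: start with 2/1.
  3 + 1/2 = 7/2
  3 + 2/7 = 23/7
  2 + 7/23 = 53/23
  10 + 23/53 = 553/53
  22 + 53/553 = 12219/553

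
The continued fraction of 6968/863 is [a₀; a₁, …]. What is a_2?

6968 = 8·863 + 64   →  a_0 = 8
863 = 13·64 + 31   →  a_1 = 13
64 = 2·31 + 2   →  a_2 = 2

2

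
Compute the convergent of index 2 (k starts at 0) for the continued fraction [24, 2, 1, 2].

Using pₖ = aₖpₖ₋₁ + pₖ₋₂, qₖ = aₖqₖ₋₁ + qₖ₋₂ (with p₋₁=1, p₋₂=0, q₋₁=0, q₋₂=1):
  k=0: a=24, p=24, q=1
  k=1: a=2, p=49, q=2
  k=2: a=1, p=73, q=3

73/3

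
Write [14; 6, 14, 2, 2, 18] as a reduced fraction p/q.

113913/8042

Using pₖ = aₖpₖ₋₁ + pₖ₋₂ and qₖ = aₖqₖ₋₁ + qₖ₋₂:
  k=0: a=14, p=14, q=1
  k=1: a=6, p=85, q=6
  k=2: a=14, p=1204, q=85
  k=3: a=2, p=2493, q=176
  k=4: a=2, p=6190, q=437
  k=5: a=18, p=113913, q=8042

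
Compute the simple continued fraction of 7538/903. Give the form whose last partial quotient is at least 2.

[8; 2, 1, 7, 19, 2]

7538 = 8·903 + 314
903 = 2·314 + 275
314 = 1·275 + 39
275 = 7·39 + 2
39 = 19·2 + 1
2 = 2·1 + 0  (stop)
So 7538/903 = [8; 2, 1, 7, 19, 2].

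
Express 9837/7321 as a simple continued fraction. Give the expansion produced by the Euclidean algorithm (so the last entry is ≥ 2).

9837 = 1×7321 + 2516
7321 = 2×2516 + 2289
2516 = 1×2289 + 227
2289 = 10×227 + 19
227 = 11×19 + 18
19 = 1×18 + 1
18 = 18×1 + 0  (stop)
So 9837/7321 = [1; 2, 1, 10, 11, 1, 18].

[1; 2, 1, 10, 11, 1, 18]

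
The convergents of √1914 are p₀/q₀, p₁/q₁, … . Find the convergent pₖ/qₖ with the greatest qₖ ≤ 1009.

15356/351

√1914 = [43; 1, 2, 1, 86, …] (period length 4).
Convergents:
  p_0/q_0 = 43/1
  p_1/q_1 = 44/1
  p_2/q_2 = 131/3
  p_3/q_3 = 175/4
  p_4/q_4 = 15181/347
  p_5/q_5 = 15356/351
  p_6/q_6 = 45893/1049
q_5 = 351 ≤ 1009 < 1049 = q_6, so the answer is 15356/351.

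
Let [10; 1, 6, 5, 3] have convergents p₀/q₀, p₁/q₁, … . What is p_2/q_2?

Using pₖ = aₖpₖ₋₁ + pₖ₋₂, qₖ = aₖqₖ₋₁ + qₖ₋₂ (with p₋₁=1, p₋₂=0, q₋₁=0, q₋₂=1):
  k=0: a=10, p=10, q=1
  k=1: a=1, p=11, q=1
  k=2: a=6, p=76, q=7

76/7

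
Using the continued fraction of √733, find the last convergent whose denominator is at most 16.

379/14

√733 = [27; 13, 1, 1, 13, 54, …] (period length 5).
Convergents:
  p_0/q_0 = 27/1
  p_1/q_1 = 352/13
  p_2/q_2 = 379/14
  p_3/q_3 = 731/27
q_2 = 14 ≤ 16 < 27 = q_3, so the answer is 379/14.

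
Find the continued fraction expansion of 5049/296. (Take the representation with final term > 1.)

[17; 17, 2, 2, 3]

5049 = 17*296 + 17
296 = 17*17 + 7
17 = 2*7 + 3
7 = 2*3 + 1
3 = 3*1 + 0  (stop)
So 5049/296 = [17; 17, 2, 2, 3].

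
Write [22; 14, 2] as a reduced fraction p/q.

Fold from the inside: start with 2/1.
  14 + 1/2 = 29/2
  22 + 2/29 = 640/29

640/29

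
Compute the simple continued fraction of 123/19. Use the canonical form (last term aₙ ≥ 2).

[6; 2, 9]

123 = 6×19 + 9
19 = 2×9 + 1
9 = 9×1 + 0  (stop)
So 123/19 = [6; 2, 9].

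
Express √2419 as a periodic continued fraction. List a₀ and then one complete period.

a₀ = ⌊√2419⌋ = 49.
With m₀=0, d₀=1 and mₖ₊₁ = dₖaₖ − mₖ, dₖ₊₁ = (n − mₖ₊₁²)/dₖ, aₖ₊₁ = ⌊(a₀+mₖ₊₁)/dₖ₊₁⌋:
  k=1: m=49, d=18, a=5
  k=2: m=41, d=41, a=2
  k=3: m=41, d=18, a=5
  k=4: m=49, d=1, a=98
d=1 and a=2a₀=98 at k=4, so the next step gives (m, d) = (49, 18) again — its k=1 value — and the period has length 4.

[49; 5, 2, 5, 98]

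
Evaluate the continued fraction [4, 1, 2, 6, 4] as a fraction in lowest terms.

370/79

Using pₖ = aₖpₖ₋₁ + pₖ₋₂ and qₖ = aₖqₖ₋₁ + qₖ₋₂:
  k=0: a=4, p=4, q=1
  k=1: a=1, p=5, q=1
  k=2: a=2, p=14, q=3
  k=3: a=6, p=89, q=19
  k=4: a=4, p=370, q=79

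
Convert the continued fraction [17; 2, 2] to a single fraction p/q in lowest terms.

Fold from the inside: start with 2/1.
  2 + 1/2 = 5/2
  17 + 2/5 = 87/5

87/5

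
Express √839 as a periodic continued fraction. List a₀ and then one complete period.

[28; 1, 27, 1, 56]

a₀ = ⌊√839⌋ = 28.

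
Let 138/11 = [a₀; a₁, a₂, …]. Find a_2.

138 = 12·11 + 6   →  a_0 = 12
11 = 1·6 + 5   →  a_1 = 1
6 = 1·5 + 1   →  a_2 = 1

1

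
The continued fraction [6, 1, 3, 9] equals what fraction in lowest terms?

Fold from the inside: start with 9/1.
  3 + 1/9 = 28/9
  1 + 9/28 = 37/28
  6 + 28/37 = 250/37

250/37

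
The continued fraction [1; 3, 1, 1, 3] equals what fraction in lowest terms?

32/25

Fold from the inside: start with 3/1.
  1 + 1/3 = 4/3
  1 + 3/4 = 7/4
  3 + 4/7 = 25/7
  1 + 7/25 = 32/25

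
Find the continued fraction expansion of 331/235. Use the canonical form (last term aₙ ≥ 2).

331 = 1×235 + 96
235 = 2×96 + 43
96 = 2×43 + 10
43 = 4×10 + 3
10 = 3×3 + 1
3 = 3×1 + 0  (stop)
So 331/235 = [1; 2, 2, 4, 3, 3].

[1; 2, 2, 4, 3, 3]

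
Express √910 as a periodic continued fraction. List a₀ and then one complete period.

a₀ = ⌊√910⌋ = 30.
With m₀=0, d₀=1 and mₖ₊₁ = dₖaₖ − mₖ, dₖ₊₁ = (n − mₖ₊₁²)/dₖ, aₖ₊₁ = ⌊(a₀+mₖ₊₁)/dₖ₊₁⌋:
  k=1: m=30, d=10, a=6
  k=2: m=30, d=1, a=60
d=1 and a=2a₀=60 at k=2, so the next step gives (m, d) = (30, 10) again — its k=1 value — and the period has length 2.

[30; 6, 60]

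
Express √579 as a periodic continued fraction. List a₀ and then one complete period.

[24; 16, 48]

a₀ = ⌊√579⌋ = 24.
With m₀=0, d₀=1 and mₖ₊₁ = dₖaₖ − mₖ, dₖ₊₁ = (n − mₖ₊₁²)/dₖ, aₖ₊₁ = ⌊(a₀+mₖ₊₁)/dₖ₊₁⌋:
  k=1: m=24, d=3, a=16
  k=2: m=24, d=1, a=48
d=1 and a=2a₀=48 at k=2, so the next step gives (m, d) = (24, 3) again — its k=1 value — and the period has length 2.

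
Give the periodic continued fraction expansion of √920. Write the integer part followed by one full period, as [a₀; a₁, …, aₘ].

a₀ = ⌊√920⌋ = 30.
With m₀=0, d₀=1 and mₖ₊₁ = dₖaₖ − mₖ, dₖ₊₁ = (n − mₖ₊₁²)/dₖ, aₖ₊₁ = ⌊(a₀+mₖ₊₁)/dₖ₊₁⌋:
  k=1: m=30, d=20, a=3
  k=2: m=30, d=1, a=60
d=1 and a=2a₀=60 at k=2, so the next step gives (m, d) = (30, 20) again — its k=1 value — and the period has length 2.

[30; 3, 60]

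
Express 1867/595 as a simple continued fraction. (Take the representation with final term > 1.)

[3; 7, 3, 1, 9, 2]

1867 = 3×595 + 82
595 = 7×82 + 21
82 = 3×21 + 19
21 = 1×19 + 2
19 = 9×2 + 1
2 = 2×1 + 0  (stop)
So 1867/595 = [3; 7, 3, 1, 9, 2].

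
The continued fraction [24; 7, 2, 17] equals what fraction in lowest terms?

6323/262

Using pₖ = aₖpₖ₋₁ + pₖ₋₂ and qₖ = aₖqₖ₋₁ + qₖ₋₂:
  k=0: a=24, p=24, q=1
  k=1: a=7, p=169, q=7
  k=2: a=2, p=362, q=15
  k=3: a=17, p=6323, q=262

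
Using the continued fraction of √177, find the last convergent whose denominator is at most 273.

2581/194

√177 = [13; 3, 3, 2, 8, 2, 3, 3, 26, …] (period length 8).
Convergents:
  p_0/q_0 = 13/1
  p_1/q_1 = 40/3
  p_2/q_2 = 133/10
  p_3/q_3 = 306/23
  p_4/q_4 = 2581/194
  p_5/q_5 = 5468/411
q_4 = 194 ≤ 273 < 411 = q_5, so the answer is 2581/194.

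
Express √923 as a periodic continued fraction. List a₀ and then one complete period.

a₀ = ⌊√923⌋ = 30.
With m₀=0, d₀=1 and mₖ₊₁ = dₖaₖ − mₖ, dₖ₊₁ = (n − mₖ₊₁²)/dₖ, aₖ₊₁ = ⌊(a₀+mₖ₊₁)/dₖ₊₁⌋:
  k=1: m=30, d=23, a=2
  k=2: m=16, d=29, a=1
  k=3: m=13, d=26, a=1
  k=4: m=13, d=29, a=1
  k=5: m=16, d=23, a=2
  k=6: m=30, d=1, a=60
d=1 and a=2a₀=60 at k=6, so the next step gives (m, d) = (30, 23) again — its k=1 value — and the period has length 6.

[30; 2, 1, 1, 1, 2, 60]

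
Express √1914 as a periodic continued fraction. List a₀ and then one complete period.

a₀ = ⌊√1914⌋ = 43.
With m₀=0, d₀=1 and mₖ₊₁ = dₖaₖ − mₖ, dₖ₊₁ = (n − mₖ₊₁²)/dₖ, aₖ₊₁ = ⌊(a₀+mₖ₊₁)/dₖ₊₁⌋:
  k=1: m=43, d=65, a=1
  k=2: m=22, d=22, a=2
  k=3: m=22, d=65, a=1
  k=4: m=43, d=1, a=86
d=1 and a=2a₀=86 at k=4, so the next step gives (m, d) = (43, 65) again — its k=1 value — and the period has length 4.

[43; 1, 2, 1, 86]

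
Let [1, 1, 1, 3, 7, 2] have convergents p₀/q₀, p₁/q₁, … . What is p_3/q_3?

11/7

Using pₖ = aₖpₖ₋₁ + pₖ₋₂, qₖ = aₖqₖ₋₁ + qₖ₋₂ (with p₋₁=1, p₋₂=0, q₋₁=0, q₋₂=1):
  k=0: a=1, p=1, q=1
  k=1: a=1, p=2, q=1
  k=2: a=1, p=3, q=2
  k=3: a=3, p=11, q=7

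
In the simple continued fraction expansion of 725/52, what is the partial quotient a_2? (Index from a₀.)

725 = 13·52 + 49   →  a_0 = 13
52 = 1·49 + 3   →  a_1 = 1
49 = 16·3 + 1   →  a_2 = 16

16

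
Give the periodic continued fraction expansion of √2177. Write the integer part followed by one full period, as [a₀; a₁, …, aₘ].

a₀ = ⌊√2177⌋ = 46.
With m₀=0, d₀=1 and mₖ₊₁ = dₖaₖ − mₖ, dₖ₊₁ = (n − mₖ₊₁²)/dₖ, aₖ₊₁ = ⌊(a₀+mₖ₊₁)/dₖ₊₁⌋:
  k=1: m=46, d=61, a=1
  k=2: m=15, d=32, a=1
  k=3: m=17, d=59, a=1
  k=4: m=42, d=7, a=12
  k=5: m=42, d=59, a=1
  k=6: m=17, d=32, a=1
  k=7: m=15, d=61, a=1
  k=8: m=46, d=1, a=92
d=1 and a=2a₀=92 at k=8, so the next step gives (m, d) = (46, 61) again — its k=1 value — and the period has length 8.

[46; 1, 1, 1, 12, 1, 1, 1, 92]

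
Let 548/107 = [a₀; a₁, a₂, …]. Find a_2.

4

548 = 5·107 + 13   →  a_0 = 5
107 = 8·13 + 3   →  a_1 = 8
13 = 4·3 + 1   →  a_2 = 4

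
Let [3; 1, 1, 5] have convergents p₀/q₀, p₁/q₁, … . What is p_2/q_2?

Using pₖ = aₖpₖ₋₁ + pₖ₋₂, qₖ = aₖqₖ₋₁ + qₖ₋₂ (with p₋₁=1, p₋₂=0, q₋₁=0, q₋₂=1):
  k=0: a=3, p=3, q=1
  k=1: a=1, p=4, q=1
  k=2: a=1, p=7, q=2

7/2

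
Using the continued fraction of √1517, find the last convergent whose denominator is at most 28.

√1517 = [38; 1, 18, 2, 18, 1, 76, …] (period length 6).
Convergents:
  p_0/q_0 = 38/1
  p_1/q_1 = 39/1
  p_2/q_2 = 740/19
  p_3/q_3 = 1519/39
q_2 = 19 ≤ 28 < 39 = q_3, so the answer is 740/19.

740/19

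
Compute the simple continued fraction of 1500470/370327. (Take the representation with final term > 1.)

[4; 19, 3, 15, 17, 3, 2, 3]

1500470 = 4×370327 + 19162
370327 = 19×19162 + 6249
19162 = 3×6249 + 415
6249 = 15×415 + 24
415 = 17×24 + 7
24 = 3×7 + 3
7 = 2×3 + 1
3 = 3×1 + 0  (stop)
So 1500470/370327 = [4; 19, 3, 15, 17, 3, 2, 3].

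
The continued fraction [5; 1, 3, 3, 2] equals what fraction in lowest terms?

173/30

Fold from the inside: start with 2/1.
  3 + 1/2 = 7/2
  3 + 2/7 = 23/7
  1 + 7/23 = 30/23
  5 + 23/30 = 173/30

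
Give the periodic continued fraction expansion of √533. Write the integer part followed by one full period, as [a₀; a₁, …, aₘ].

[23; 11, 1, 1, 11, 46]

a₀ = ⌊√533⌋ = 23.
With m₀=0, d₀=1 and mₖ₊₁ = dₖaₖ − mₖ, dₖ₊₁ = (n − mₖ₊₁²)/dₖ, aₖ₊₁ = ⌊(a₀+mₖ₊₁)/dₖ₊₁⌋:
  k=1: m=23, d=4, a=11
  k=2: m=21, d=23, a=1
  k=3: m=2, d=23, a=1
  k=4: m=21, d=4, a=11
  k=5: m=23, d=1, a=46
d=1 and a=2a₀=46 at k=5, so the next step gives (m, d) = (23, 4) again — its k=1 value — and the period has length 5.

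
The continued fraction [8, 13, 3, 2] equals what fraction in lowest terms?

751/93

Using pₖ = aₖpₖ₋₁ + pₖ₋₂ and qₖ = aₖqₖ₋₁ + qₖ₋₂:
  k=0: a=8, p=8, q=1
  k=1: a=13, p=105, q=13
  k=2: a=3, p=323, q=40
  k=3: a=2, p=751, q=93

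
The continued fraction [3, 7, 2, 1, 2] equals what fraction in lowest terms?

185/59

Fold from the inside: start with 2/1.
  1 + 1/2 = 3/2
  2 + 2/3 = 8/3
  7 + 3/8 = 59/8
  3 + 8/59 = 185/59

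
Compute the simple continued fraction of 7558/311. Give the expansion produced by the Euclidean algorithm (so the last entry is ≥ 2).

7558 = 24·311 + 94
311 = 3·94 + 29
94 = 3·29 + 7
29 = 4·7 + 1
7 = 7·1 + 0  (stop)
So 7558/311 = [24; 3, 3, 4, 7].

[24; 3, 3, 4, 7]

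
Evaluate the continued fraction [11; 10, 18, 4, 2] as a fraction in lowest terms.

18303/1649

Using pₖ = aₖpₖ₋₁ + pₖ₋₂ and qₖ = aₖqₖ₋₁ + qₖ₋₂:
  k=0: a=11, p=11, q=1
  k=1: a=10, p=111, q=10
  k=2: a=18, p=2009, q=181
  k=3: a=4, p=8147, q=734
  k=4: a=2, p=18303, q=1649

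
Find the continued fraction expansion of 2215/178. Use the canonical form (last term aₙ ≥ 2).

2215 = 12×178 + 79
178 = 2×79 + 20
79 = 3×20 + 19
20 = 1×19 + 1
19 = 19×1 + 0  (stop)
So 2215/178 = [12; 2, 3, 1, 19].

[12; 2, 3, 1, 19]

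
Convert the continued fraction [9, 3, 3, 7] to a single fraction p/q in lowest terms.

679/73

Fold from the inside: start with 7/1.
  3 + 1/7 = 22/7
  3 + 7/22 = 73/22
  9 + 22/73 = 679/73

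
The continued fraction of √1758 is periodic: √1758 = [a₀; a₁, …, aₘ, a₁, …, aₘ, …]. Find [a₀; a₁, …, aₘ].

[41; 1, 12, 1, 82]

a₀ = ⌊√1758⌋ = 41.
With m₀=0, d₀=1 and mₖ₊₁ = dₖaₖ − mₖ, dₖ₊₁ = (n − mₖ₊₁²)/dₖ, aₖ₊₁ = ⌊(a₀+mₖ₊₁)/dₖ₊₁⌋:
  k=1: m=41, d=77, a=1
  k=2: m=36, d=6, a=12
  k=3: m=36, d=77, a=1
  k=4: m=41, d=1, a=82
d=1 and a=2a₀=82 at k=4, so the next step gives (m, d) = (41, 77) again — its k=1 value — and the period has length 4.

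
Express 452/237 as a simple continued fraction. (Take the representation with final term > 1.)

[1; 1, 9, 1, 3, 2, 2]

452 = 1×237 + 215
237 = 1×215 + 22
215 = 9×22 + 17
22 = 1×17 + 5
17 = 3×5 + 2
5 = 2×2 + 1
2 = 2×1 + 0  (stop)
So 452/237 = [1; 1, 9, 1, 3, 2, 2].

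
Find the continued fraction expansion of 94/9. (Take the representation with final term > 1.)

94 = 10×9 + 4
9 = 2×4 + 1
4 = 4×1 + 0  (stop)
So 94/9 = [10; 2, 4].

[10; 2, 4]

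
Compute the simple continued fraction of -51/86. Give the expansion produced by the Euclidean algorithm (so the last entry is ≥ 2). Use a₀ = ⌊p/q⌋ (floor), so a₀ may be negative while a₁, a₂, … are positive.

[-1; 2, 2, 5, 3]

-51 = -1*86 + 35
86 = 2*35 + 16
35 = 2*16 + 3
16 = 5*3 + 1
3 = 3*1 + 0  (stop)
So -51/86 = [-1; 2, 2, 5, 3].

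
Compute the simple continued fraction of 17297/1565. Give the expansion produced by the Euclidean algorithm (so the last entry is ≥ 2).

17297 = 11×1565 + 82
1565 = 19×82 + 7
82 = 11×7 + 5
7 = 1×5 + 2
5 = 2×2 + 1
2 = 2×1 + 0  (stop)
So 17297/1565 = [11; 19, 11, 1, 2, 2].

[11; 19, 11, 1, 2, 2]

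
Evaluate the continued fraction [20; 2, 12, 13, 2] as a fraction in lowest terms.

13906/679

Using pₖ = aₖpₖ₋₁ + pₖ₋₂ and qₖ = aₖqₖ₋₁ + qₖ₋₂:
  k=0: a=20, p=20, q=1
  k=1: a=2, p=41, q=2
  k=2: a=12, p=512, q=25
  k=3: a=13, p=6697, q=327
  k=4: a=2, p=13906, q=679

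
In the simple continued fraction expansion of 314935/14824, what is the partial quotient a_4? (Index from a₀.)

314935 = 21·14824 + 3631   →  a_0 = 21
14824 = 4·3631 + 300   →  a_1 = 4
3631 = 12·300 + 31   →  a_2 = 12
300 = 9·31 + 21   →  a_3 = 9
31 = 1·21 + 10   →  a_4 = 1

1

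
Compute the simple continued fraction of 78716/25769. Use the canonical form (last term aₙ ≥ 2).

[3; 18, 3, 2, 6, 15, 2]

78716 = 3×25769 + 1409
25769 = 18×1409 + 407
1409 = 3×407 + 188
407 = 2×188 + 31
188 = 6×31 + 2
31 = 15×2 + 1
2 = 2×1 + 0  (stop)
So 78716/25769 = [3; 18, 3, 2, 6, 15, 2].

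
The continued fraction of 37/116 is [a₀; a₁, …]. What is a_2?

7

37 = 0·116 + 37   →  a_0 = 0
116 = 3·37 + 5   →  a_1 = 3
37 = 7·5 + 2   →  a_2 = 7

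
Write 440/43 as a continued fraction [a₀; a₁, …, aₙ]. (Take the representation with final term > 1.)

[10; 4, 3, 3]

440 = 10·43 + 10
43 = 4·10 + 3
10 = 3·3 + 1
3 = 3·1 + 0  (stop)
So 440/43 = [10; 4, 3, 3].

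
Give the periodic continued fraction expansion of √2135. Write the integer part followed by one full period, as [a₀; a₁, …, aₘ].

a₀ = ⌊√2135⌋ = 46.
With m₀=0, d₀=1 and mₖ₊₁ = dₖaₖ − mₖ, dₖ₊₁ = (n − mₖ₊₁²)/dₖ, aₖ₊₁ = ⌊(a₀+mₖ₊₁)/dₖ₊₁⌋:
  k=1: m=46, d=19, a=4
  k=2: m=30, d=65, a=1
  k=3: m=35, d=14, a=5
  k=4: m=35, d=65, a=1
  k=5: m=30, d=19, a=4
  k=6: m=46, d=1, a=92
d=1 and a=2a₀=92 at k=6, so the next step gives (m, d) = (46, 19) again — its k=1 value — and the period has length 6.

[46; 4, 1, 5, 1, 4, 92]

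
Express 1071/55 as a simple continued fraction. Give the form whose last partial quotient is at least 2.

1071 = 19·55 + 26
55 = 2·26 + 3
26 = 8·3 + 2
3 = 1·2 + 1
2 = 2·1 + 0  (stop)
So 1071/55 = [19; 2, 8, 1, 2].

[19; 2, 8, 1, 2]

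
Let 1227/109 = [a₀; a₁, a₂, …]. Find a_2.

1

1227 = 11·109 + 28   →  a_0 = 11
109 = 3·28 + 25   →  a_1 = 3
28 = 1·25 + 3   →  a_2 = 1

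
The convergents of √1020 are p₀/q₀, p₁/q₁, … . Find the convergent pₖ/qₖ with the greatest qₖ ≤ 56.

511/16

√1020 = [31; 1, 14, 1, 62, …] (period length 4).
Convergents:
  p_0/q_0 = 31/1
  p_1/q_1 = 32/1
  p_2/q_2 = 479/15
  p_3/q_3 = 511/16
  p_4/q_4 = 32161/1007
q_3 = 16 ≤ 56 < 1007 = q_4, so the answer is 511/16.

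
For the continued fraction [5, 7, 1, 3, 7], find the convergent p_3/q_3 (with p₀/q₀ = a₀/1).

159/31

Using pₖ = aₖpₖ₋₁ + pₖ₋₂, qₖ = aₖqₖ₋₁ + qₖ₋₂ (with p₋₁=1, p₋₂=0, q₋₁=0, q₋₂=1):
  k=0: a=5, p=5, q=1
  k=1: a=7, p=36, q=7
  k=2: a=1, p=41, q=8
  k=3: a=3, p=159, q=31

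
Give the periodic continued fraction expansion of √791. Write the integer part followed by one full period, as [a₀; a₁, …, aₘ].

[28; 8, 56]

a₀ = ⌊√791⌋ = 28.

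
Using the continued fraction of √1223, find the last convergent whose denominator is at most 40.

√1223 = [34; 1, 33, 1, 68, …] (period length 4).
Convergents:
  p_0/q_0 = 34/1
  p_1/q_1 = 35/1
  p_2/q_2 = 1189/34
  p_3/q_3 = 1224/35
  p_4/q_4 = 84421/2414
q_3 = 35 ≤ 40 < 2414 = q_4, so the answer is 1224/35.

1224/35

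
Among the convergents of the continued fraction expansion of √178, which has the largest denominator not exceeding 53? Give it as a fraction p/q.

547/41

√178 = [13; 2, 1, 12, 1, 2, 26, …] (period length 6).
Convergents:
  p_0/q_0 = 13/1
  p_1/q_1 = 27/2
  p_2/q_2 = 40/3
  p_3/q_3 = 507/38
  p_4/q_4 = 547/41
  p_5/q_5 = 1601/120
q_4 = 41 ≤ 53 < 120 = q_5, so the answer is 547/41.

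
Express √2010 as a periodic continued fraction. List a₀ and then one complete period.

a₀ = ⌊√2010⌋ = 44.
With m₀=0, d₀=1 and mₖ₊₁ = dₖaₖ − mₖ, dₖ₊₁ = (n − mₖ₊₁²)/dₖ, aₖ₊₁ = ⌊(a₀+mₖ₊₁)/dₖ₊₁⌋:
  k=1: m=44, d=74, a=1
  k=2: m=30, d=15, a=4
  k=3: m=30, d=74, a=1
  k=4: m=44, d=1, a=88
d=1 and a=2a₀=88 at k=4, so the next step gives (m, d) = (44, 74) again — its k=1 value — and the period has length 4.

[44; 1, 4, 1, 88]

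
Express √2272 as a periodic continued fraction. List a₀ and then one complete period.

[47; 1, 1, 1, 94]

a₀ = ⌊√2272⌋ = 47.
With m₀=0, d₀=1 and mₖ₊₁ = dₖaₖ − mₖ, dₖ₊₁ = (n − mₖ₊₁²)/dₖ, aₖ₊₁ = ⌊(a₀+mₖ₊₁)/dₖ₊₁⌋:
  k=1: m=47, d=63, a=1
  k=2: m=16, d=32, a=1
  k=3: m=16, d=63, a=1
  k=4: m=47, d=1, a=94
d=1 and a=2a₀=94 at k=4, so the next step gives (m, d) = (47, 63) again — its k=1 value — and the period has length 4.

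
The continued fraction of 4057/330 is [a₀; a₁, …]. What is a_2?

2

4057 = 12·330 + 97   →  a_0 = 12
330 = 3·97 + 39   →  a_1 = 3
97 = 2·39 + 19   →  a_2 = 2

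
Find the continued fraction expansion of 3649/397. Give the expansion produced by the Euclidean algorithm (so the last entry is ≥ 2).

[9; 5, 4, 2, 8]

3649 = 9×397 + 76
397 = 5×76 + 17
76 = 4×17 + 8
17 = 2×8 + 1
8 = 8×1 + 0  (stop)
So 3649/397 = [9; 5, 4, 2, 8].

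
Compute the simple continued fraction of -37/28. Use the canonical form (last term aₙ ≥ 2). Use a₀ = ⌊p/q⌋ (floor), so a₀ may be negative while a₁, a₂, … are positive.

-37 = -2·28 + 19
28 = 1·19 + 9
19 = 2·9 + 1
9 = 9·1 + 0  (stop)
So -37/28 = [-2; 1, 2, 9].

[-2; 1, 2, 9]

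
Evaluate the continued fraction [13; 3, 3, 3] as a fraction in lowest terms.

Using pₖ = aₖpₖ₋₁ + pₖ₋₂ and qₖ = aₖqₖ₋₁ + qₖ₋₂:
  k=0: a=13, p=13, q=1
  k=1: a=3, p=40, q=3
  k=2: a=3, p=133, q=10
  k=3: a=3, p=439, q=33

439/33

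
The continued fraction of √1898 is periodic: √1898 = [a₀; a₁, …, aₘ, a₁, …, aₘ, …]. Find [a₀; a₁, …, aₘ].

[43; 1, 1, 3, 3, 1, 1, 86]

a₀ = ⌊√1898⌋ = 43.
With m₀=0, d₀=1 and mₖ₊₁ = dₖaₖ − mₖ, dₖ₊₁ = (n − mₖ₊₁²)/dₖ, aₖ₊₁ = ⌊(a₀+mₖ₊₁)/dₖ₊₁⌋:
  k=1: m=43, d=49, a=1
  k=2: m=6, d=38, a=1
  k=3: m=32, d=23, a=3
  k=4: m=37, d=23, a=3
  k=5: m=32, d=38, a=1
  k=6: m=6, d=49, a=1
  k=7: m=43, d=1, a=86
d=1 and a=2a₀=86 at k=7, so the next step gives (m, d) = (43, 49) again — its k=1 value — and the period has length 7.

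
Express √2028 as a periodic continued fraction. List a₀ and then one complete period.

a₀ = ⌊√2028⌋ = 45.

[45; 30, 90]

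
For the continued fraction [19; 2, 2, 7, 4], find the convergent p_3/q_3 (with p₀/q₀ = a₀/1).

Using pₖ = aₖpₖ₋₁ + pₖ₋₂, qₖ = aₖqₖ₋₁ + qₖ₋₂ (with p₋₁=1, p₋₂=0, q₋₁=0, q₋₂=1):
  k=0: a=19, p=19, q=1
  k=1: a=2, p=39, q=2
  k=2: a=2, p=97, q=5
  k=3: a=7, p=718, q=37

718/37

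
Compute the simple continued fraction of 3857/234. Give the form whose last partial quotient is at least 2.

3857 = 16·234 + 113
234 = 2·113 + 8
113 = 14·8 + 1
8 = 8·1 + 0  (stop)
So 3857/234 = [16; 2, 14, 8].

[16; 2, 14, 8]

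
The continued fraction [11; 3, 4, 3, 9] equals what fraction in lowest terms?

Using pₖ = aₖpₖ₋₁ + pₖ₋₂ and qₖ = aₖqₖ₋₁ + qₖ₋₂:
  k=0: a=11, p=11, q=1
  k=1: a=3, p=34, q=3
  k=2: a=4, p=147, q=13
  k=3: a=3, p=475, q=42
  k=4: a=9, p=4422, q=391

4422/391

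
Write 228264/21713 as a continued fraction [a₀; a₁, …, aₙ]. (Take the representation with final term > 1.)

228264 = 10×21713 + 11134
21713 = 1×11134 + 10579
11134 = 1×10579 + 555
10579 = 19×555 + 34
555 = 16×34 + 11
34 = 3×11 + 1
11 = 11×1 + 0  (stop)
So 228264/21713 = [10; 1, 1, 19, 16, 3, 11].

[10; 1, 1, 19, 16, 3, 11]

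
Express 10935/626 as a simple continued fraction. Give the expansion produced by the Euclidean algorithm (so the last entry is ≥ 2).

10935 = 17*626 + 293
626 = 2*293 + 40
293 = 7*40 + 13
40 = 3*13 + 1
13 = 13*1 + 0  (stop)
So 10935/626 = [17; 2, 7, 3, 13].

[17; 2, 7, 3, 13]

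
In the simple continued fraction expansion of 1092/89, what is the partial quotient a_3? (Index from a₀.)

1092 = 12·89 + 24   →  a_0 = 12
89 = 3·24 + 17   →  a_1 = 3
24 = 1·17 + 7   →  a_2 = 1
17 = 2·7 + 3   →  a_3 = 2

2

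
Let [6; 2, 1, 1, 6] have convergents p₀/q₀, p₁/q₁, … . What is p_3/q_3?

32/5

Using pₖ = aₖpₖ₋₁ + pₖ₋₂, qₖ = aₖqₖ₋₁ + qₖ₋₂ (with p₋₁=1, p₋₂=0, q₋₁=0, q₋₂=1):
  k=0: a=6, p=6, q=1
  k=1: a=2, p=13, q=2
  k=2: a=1, p=19, q=3
  k=3: a=1, p=32, q=5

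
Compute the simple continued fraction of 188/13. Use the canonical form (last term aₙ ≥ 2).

[14; 2, 6]

188 = 14·13 + 6
13 = 2·6 + 1
6 = 6·1 + 0  (stop)
So 188/13 = [14; 2, 6].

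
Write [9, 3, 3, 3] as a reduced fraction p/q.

307/33

Using pₖ = aₖpₖ₋₁ + pₖ₋₂ and qₖ = aₖqₖ₋₁ + qₖ₋₂:
  k=0: a=9, p=9, q=1
  k=1: a=3, p=28, q=3
  k=2: a=3, p=93, q=10
  k=3: a=3, p=307, q=33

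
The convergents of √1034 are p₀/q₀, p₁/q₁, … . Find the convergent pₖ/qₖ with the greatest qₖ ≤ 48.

1029/32

√1034 = [32; 6, 2, 2, 2, 6, 64, …] (period length 6).
Convergents:
  p_0/q_0 = 32/1
  p_1/q_1 = 193/6
  p_2/q_2 = 418/13
  p_3/q_3 = 1029/32
  p_4/q_4 = 2476/77
q_3 = 32 ≤ 48 < 77 = q_4, so the answer is 1029/32.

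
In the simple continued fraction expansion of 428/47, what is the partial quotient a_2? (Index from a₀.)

428 = 9·47 + 5   →  a_0 = 9
47 = 9·5 + 2   →  a_1 = 9
5 = 2·2 + 1   →  a_2 = 2

2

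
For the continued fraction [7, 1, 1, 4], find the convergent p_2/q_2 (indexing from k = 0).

Using pₖ = aₖpₖ₋₁ + pₖ₋₂, qₖ = aₖqₖ₋₁ + qₖ₋₂ (with p₋₁=1, p₋₂=0, q₋₁=0, q₋₂=1):
  k=0: a=7, p=7, q=1
  k=1: a=1, p=8, q=1
  k=2: a=1, p=15, q=2

15/2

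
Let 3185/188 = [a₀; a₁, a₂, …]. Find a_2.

3185 = 16·188 + 177   →  a_0 = 16
188 = 1·177 + 11   →  a_1 = 1
177 = 16·11 + 1   →  a_2 = 16

16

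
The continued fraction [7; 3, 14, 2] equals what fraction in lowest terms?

652/89

Fold from the inside: start with 2/1.
  14 + 1/2 = 29/2
  3 + 2/29 = 89/29
  7 + 29/89 = 652/89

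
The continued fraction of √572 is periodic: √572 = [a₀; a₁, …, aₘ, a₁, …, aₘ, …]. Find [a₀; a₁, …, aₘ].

a₀ = ⌊√572⌋ = 23.

[23; 1, 10, 1, 46]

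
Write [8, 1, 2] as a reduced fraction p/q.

26/3

Fold from the inside: start with 2/1.
  1 + 1/2 = 3/2
  8 + 2/3 = 26/3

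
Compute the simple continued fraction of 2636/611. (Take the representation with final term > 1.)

[4; 3, 5, 2, 17]

2636 = 4·611 + 192
611 = 3·192 + 35
192 = 5·35 + 17
35 = 2·17 + 1
17 = 17·1 + 0  (stop)
So 2636/611 = [4; 3, 5, 2, 17].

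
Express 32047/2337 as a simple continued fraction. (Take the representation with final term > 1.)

32047 = 13×2337 + 1666
2337 = 1×1666 + 671
1666 = 2×671 + 324
671 = 2×324 + 23
324 = 14×23 + 2
23 = 11×2 + 1
2 = 2×1 + 0  (stop)
So 32047/2337 = [13; 1, 2, 2, 14, 11, 2].

[13; 1, 2, 2, 14, 11, 2]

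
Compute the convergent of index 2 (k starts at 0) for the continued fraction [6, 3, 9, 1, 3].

177/28

Using pₖ = aₖpₖ₋₁ + pₖ₋₂, qₖ = aₖqₖ₋₁ + qₖ₋₂ (with p₋₁=1, p₋₂=0, q₋₁=0, q₋₂=1):
  k=0: a=6, p=6, q=1
  k=1: a=3, p=19, q=3
  k=2: a=9, p=177, q=28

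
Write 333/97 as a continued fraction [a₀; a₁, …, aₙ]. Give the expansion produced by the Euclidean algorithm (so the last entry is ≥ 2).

333 = 3·97 + 42
97 = 2·42 + 13
42 = 3·13 + 3
13 = 4·3 + 1
3 = 3·1 + 0  (stop)
So 333/97 = [3; 2, 3, 4, 3].

[3; 2, 3, 4, 3]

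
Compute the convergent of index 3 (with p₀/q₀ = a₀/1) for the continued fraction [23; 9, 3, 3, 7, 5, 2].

Using pₖ = aₖpₖ₋₁ + pₖ₋₂, qₖ = aₖqₖ₋₁ + qₖ₋₂ (with p₋₁=1, p₋₂=0, q₋₁=0, q₋₂=1):
  k=0: a=23, p=23, q=1
  k=1: a=9, p=208, q=9
  k=2: a=3, p=647, q=28
  k=3: a=3, p=2149, q=93

2149/93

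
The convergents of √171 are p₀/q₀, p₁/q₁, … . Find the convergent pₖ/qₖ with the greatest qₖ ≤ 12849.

57799/4420

√171 = [13; 13, 26, …] (period length 2).
Convergents:
  p_0/q_0 = 13/1
  p_1/q_1 = 170/13
  p_2/q_2 = 4433/339
  p_3/q_3 = 57799/4420
  p_4/q_4 = 1507207/115259
q_3 = 4420 ≤ 12849 < 115259 = q_4, so the answer is 57799/4420.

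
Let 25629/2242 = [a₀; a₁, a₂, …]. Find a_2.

25629 = 11·2242 + 967   →  a_0 = 11
2242 = 2·967 + 308   →  a_1 = 2
967 = 3·308 + 43   →  a_2 = 3

3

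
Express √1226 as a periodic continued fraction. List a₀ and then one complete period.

[35; 70]

a₀ = ⌊√1226⌋ = 35.
With m₀=0, d₀=1 and mₖ₊₁ = dₖaₖ − mₖ, dₖ₊₁ = (n − mₖ₊₁²)/dₖ, aₖ₊₁ = ⌊(a₀+mₖ₊₁)/dₖ₊₁⌋:
  k=1: m=35, d=1, a=70
d=1 and a=2a₀=70 at k=1, so the next step gives (m, d) = (35, 1) again — its k=1 value — and the period has length 1.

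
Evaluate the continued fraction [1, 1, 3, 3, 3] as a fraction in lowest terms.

Using pₖ = aₖpₖ₋₁ + pₖ₋₂ and qₖ = aₖqₖ₋₁ + qₖ₋₂:
  k=0: a=1, p=1, q=1
  k=1: a=1, p=2, q=1
  k=2: a=3, p=7, q=4
  k=3: a=3, p=23, q=13
  k=4: a=3, p=76, q=43

76/43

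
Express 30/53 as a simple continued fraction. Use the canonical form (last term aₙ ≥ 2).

[0; 1, 1, 3, 3, 2]

30 = 0*53 + 30
53 = 1*30 + 23
30 = 1*23 + 7
23 = 3*7 + 2
7 = 3*2 + 1
2 = 2*1 + 0  (stop)
So 30/53 = [0; 1, 1, 3, 3, 2].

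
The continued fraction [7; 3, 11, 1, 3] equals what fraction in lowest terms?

1062/145

Fold from the inside: start with 3/1.
  1 + 1/3 = 4/3
  11 + 3/4 = 47/4
  3 + 4/47 = 145/47
  7 + 47/145 = 1062/145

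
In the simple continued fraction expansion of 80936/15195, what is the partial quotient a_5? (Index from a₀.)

80936 = 5·15195 + 4961   →  a_0 = 5
15195 = 3·4961 + 312   →  a_1 = 3
4961 = 15·312 + 281   →  a_2 = 15
312 = 1·281 + 31   →  a_3 = 1
281 = 9·31 + 2   →  a_4 = 9
31 = 15·2 + 1   →  a_5 = 15

15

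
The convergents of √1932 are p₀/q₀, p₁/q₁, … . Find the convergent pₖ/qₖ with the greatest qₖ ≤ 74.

√1932 = [43; 1, 20, 1, 86, …] (period length 4).
Convergents:
  p_0/q_0 = 43/1
  p_1/q_1 = 44/1
  p_2/q_2 = 923/21
  p_3/q_3 = 967/22
  p_4/q_4 = 84085/1913
q_3 = 22 ≤ 74 < 1913 = q_4, so the answer is 967/22.

967/22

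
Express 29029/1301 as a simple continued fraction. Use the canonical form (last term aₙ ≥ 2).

29029 = 22*1301 + 407
1301 = 3*407 + 80
407 = 5*80 + 7
80 = 11*7 + 3
7 = 2*3 + 1
3 = 3*1 + 0  (stop)
So 29029/1301 = [22; 3, 5, 11, 2, 3].

[22; 3, 5, 11, 2, 3]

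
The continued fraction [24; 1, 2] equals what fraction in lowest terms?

74/3

Fold from the inside: start with 2/1.
  1 + 1/2 = 3/2
  24 + 2/3 = 74/3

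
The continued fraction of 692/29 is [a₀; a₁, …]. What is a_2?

6

692 = 23·29 + 25   →  a_0 = 23
29 = 1·25 + 4   →  a_1 = 1
25 = 6·4 + 1   →  a_2 = 6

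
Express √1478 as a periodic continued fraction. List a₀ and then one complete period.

[38; 2, 4, 38, 4, 2, 76]

a₀ = ⌊√1478⌋ = 38.
With m₀=0, d₀=1 and mₖ₊₁ = dₖaₖ − mₖ, dₖ₊₁ = (n − mₖ₊₁²)/dₖ, aₖ₊₁ = ⌊(a₀+mₖ₊₁)/dₖ₊₁⌋:
  k=1: m=38, d=34, a=2
  k=2: m=30, d=17, a=4
  k=3: m=38, d=2, a=38
  k=4: m=38, d=17, a=4
  k=5: m=30, d=34, a=2
  k=6: m=38, d=1, a=76
d=1 and a=2a₀=76 at k=6, so the next step gives (m, d) = (38, 34) again — its k=1 value — and the period has length 6.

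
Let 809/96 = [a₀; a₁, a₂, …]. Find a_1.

2

809 = 8·96 + 41   →  a_0 = 8
96 = 2·41 + 14   →  a_1 = 2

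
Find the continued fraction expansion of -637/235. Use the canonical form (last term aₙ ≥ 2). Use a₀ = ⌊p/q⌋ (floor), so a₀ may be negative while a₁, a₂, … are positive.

[-3; 3, 2, 5, 6]

-637 = -3·235 + 68
235 = 3·68 + 31
68 = 2·31 + 6
31 = 5·6 + 1
6 = 6·1 + 0  (stop)
So -637/235 = [-3; 3, 2, 5, 6].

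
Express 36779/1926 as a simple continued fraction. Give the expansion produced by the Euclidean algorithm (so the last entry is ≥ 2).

36779 = 19*1926 + 185
1926 = 10*185 + 76
185 = 2*76 + 33
76 = 2*33 + 10
33 = 3*10 + 3
10 = 3*3 + 1
3 = 3*1 + 0  (stop)
So 36779/1926 = [19; 10, 2, 2, 3, 3, 3].

[19; 10, 2, 2, 3, 3, 3]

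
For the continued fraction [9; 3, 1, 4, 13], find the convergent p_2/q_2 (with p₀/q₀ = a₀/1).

Using pₖ = aₖpₖ₋₁ + pₖ₋₂, qₖ = aₖqₖ₋₁ + qₖ₋₂ (with p₋₁=1, p₋₂=0, q₋₁=0, q₋₂=1):
  k=0: a=9, p=9, q=1
  k=1: a=3, p=28, q=3
  k=2: a=1, p=37, q=4

37/4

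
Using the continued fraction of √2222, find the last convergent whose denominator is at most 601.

√2222 = [47; 7, 4, 7, 94, …] (period length 4).
Convergents:
  p_0/q_0 = 47/1
  p_1/q_1 = 330/7
  p_2/q_2 = 1367/29
  p_3/q_3 = 9899/210
  p_4/q_4 = 931873/19769
q_3 = 210 ≤ 601 < 19769 = q_4, so the answer is 9899/210.

9899/210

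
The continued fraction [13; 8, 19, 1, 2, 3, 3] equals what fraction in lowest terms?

68679/5233

Fold from the inside: start with 3/1.
  3 + 1/3 = 10/3
  2 + 3/10 = 23/10
  1 + 10/23 = 33/23
  19 + 23/33 = 650/33
  8 + 33/650 = 5233/650
  13 + 650/5233 = 68679/5233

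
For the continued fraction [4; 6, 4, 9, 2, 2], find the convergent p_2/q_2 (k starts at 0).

Using pₖ = aₖpₖ₋₁ + pₖ₋₂, qₖ = aₖqₖ₋₁ + qₖ₋₂ (with p₋₁=1, p₋₂=0, q₋₁=0, q₋₂=1):
  k=0: a=4, p=4, q=1
  k=1: a=6, p=25, q=6
  k=2: a=4, p=104, q=25

104/25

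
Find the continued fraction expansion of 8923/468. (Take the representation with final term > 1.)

[19; 15, 10, 3]

8923 = 19×468 + 31
468 = 15×31 + 3
31 = 10×3 + 1
3 = 3×1 + 0  (stop)
So 8923/468 = [19; 15, 10, 3].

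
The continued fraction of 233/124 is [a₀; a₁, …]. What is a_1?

233 = 1·124 + 109   →  a_0 = 1
124 = 1·109 + 15   →  a_1 = 1

1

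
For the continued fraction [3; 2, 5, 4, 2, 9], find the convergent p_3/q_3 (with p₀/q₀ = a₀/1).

159/46

Using pₖ = aₖpₖ₋₁ + pₖ₋₂, qₖ = aₖqₖ₋₁ + qₖ₋₂ (with p₋₁=1, p₋₂=0, q₋₁=0, q₋₂=1):
  k=0: a=3, p=3, q=1
  k=1: a=2, p=7, q=2
  k=2: a=5, p=38, q=11
  k=3: a=4, p=159, q=46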